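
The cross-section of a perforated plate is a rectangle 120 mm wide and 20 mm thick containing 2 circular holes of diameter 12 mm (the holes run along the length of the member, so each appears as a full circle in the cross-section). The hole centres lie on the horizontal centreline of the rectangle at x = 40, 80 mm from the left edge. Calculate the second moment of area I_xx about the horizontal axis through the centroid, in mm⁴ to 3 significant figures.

Decompose the section into non-overlapping parts with the origin at the bottom-left of its bounding rectangle.
Plate: 120 × 20, A = 2 400 mm², y = 10 mm, Ī = 80 000 mm⁴.
Hole 1 (subtracted): ⌀12, A = 113.1 mm², y = 10 mm, Ī = 1017.9 mm⁴.
Hole 2 (subtracted): ⌀12, A = 113.1 mm², y = 10 mm, Ī = 1017.9 mm⁴.
By symmetry the centroid is at mid-height, ȳ = 10 mm.
All pieces are centred on the horizontal axis through the centroid, so I = ΣĪ (holes subtracted) = 77 964 mm⁴.

I_xx ≈ 7.80 × 10⁴ mm⁴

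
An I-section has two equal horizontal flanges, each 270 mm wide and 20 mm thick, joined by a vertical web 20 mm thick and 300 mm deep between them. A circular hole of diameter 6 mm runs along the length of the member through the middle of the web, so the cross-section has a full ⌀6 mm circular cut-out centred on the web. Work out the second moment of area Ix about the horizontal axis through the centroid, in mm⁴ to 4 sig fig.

Decompose the section into non-overlapping parts with the origin at the bottom-left of its bounding rectangle.
Bottom flange: 270 × 20, A = 5 400 mm², y = 10 mm, Ī = 180 000 mm⁴.
Web: 20 × 300, A = 6 000 mm², y = 170 mm, Ī = 45 000 000 mm⁴.
Top flange: 270 × 20, A = 5 400 mm², y = 330 mm, Ī = 180 000 mm⁴.
Hole (subtracted): ⌀6, A = 28.2743 mm², y = 170 mm, Ī = 63.6173 mm⁴.
By symmetry the centroid is at mid-height, ȳ = 170 mm.
Transfer each piece to the horizontal axis through the centroid using Ī + A·d² with d = y − 170:
  bottom flange: d = -160 mm → contributes +138 420 000 mm⁴
  web: d = 0 mm → contributes +45 000 000 mm⁴
  top flange: d = 160 mm → contributes +138 420 000 mm⁴
  hole: d = 0 mm → contributes −63.6173 mm⁴
Total I = 321 839 936 mm⁴.

Ix ≈ 3.218 × 10⁸ mm⁴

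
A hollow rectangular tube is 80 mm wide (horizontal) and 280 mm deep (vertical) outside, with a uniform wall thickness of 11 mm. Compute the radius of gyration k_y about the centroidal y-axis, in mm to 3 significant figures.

k_y ≈ 32.3 mm

Decompose the section into non-overlapping parts with the origin at the bottom-left of its bounding rectangle.
Outer rectangle: 80 × 280, A = 22 400 mm², x = 40 mm, Ī = 11 946 667 mm⁴.
Inner void (subtracted): 58 × 258, A = 14 964 mm², x = 40 mm, Ī = 4 194 908 mm⁴.
By symmetry the centroid is at mid-width, x̄ = 40 mm.
All pieces are centred on the centroidal y-axis, so I = ΣĪ (holes subtracted) = 7 751 759 mm⁴.
Radius of gyration: k = √(I/A) = √(7 751 759 / 7 436) = 32.287 mm.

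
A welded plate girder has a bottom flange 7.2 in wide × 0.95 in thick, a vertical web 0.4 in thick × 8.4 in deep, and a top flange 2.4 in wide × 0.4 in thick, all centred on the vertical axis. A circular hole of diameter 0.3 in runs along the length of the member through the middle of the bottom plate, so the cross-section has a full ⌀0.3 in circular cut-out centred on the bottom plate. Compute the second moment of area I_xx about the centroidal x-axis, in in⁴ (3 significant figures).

I_xx ≈ 119 in⁴

Break the section into simple shapes (no overlaps), measuring from the bottom-left corner of the bounding box.
Bottom plate: 7.2 × 0.95, A = 6.84 in², y = 0.475 in, Ī = 0.51443 in⁴.
Web plate: 0.4 × 8.4, A = 3.36 in², y = 5.15 in, Ī = 19.757 in⁴.
Top plate: 2.4 × 0.4, A = 0.96 in², y = 9.55 in, Ī = 0.0128 in⁴.
Hole (subtracted): ⌀0.3, A = 0.070686 in², y = 0.475 in, Ī = 0.00039761 in⁴.
Centroid: ȳ = ΣA·y / ΣA = 2.6771 in.
Transfer each piece to the centroidal x-axis using Ī + A·d² with d = y − 2.6771:
  bottom plate: d = -2.2021 in → contributes +33.684 in⁴
  web plate: d = 2.4729 in → contributes +40.304 in⁴
  top plate: d = 6.8729 in → contributes +45.36 in⁴
  hole: d = -2.2021 in → contributes −0.34318 in⁴
Total I = 119 in⁴.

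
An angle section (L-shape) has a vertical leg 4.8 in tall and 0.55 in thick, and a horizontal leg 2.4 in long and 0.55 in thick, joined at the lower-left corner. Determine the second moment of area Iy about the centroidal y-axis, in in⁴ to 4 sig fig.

Iy ≈ 1.414 in⁴

Split into non-overlapping primitives; take the origin at the lower-left of the bounding box.
Vertical leg: 0.55 × 4.8, A = 2.64 in², x = 0.275 in, Ī = 0.06655 in⁴.
Horizontal leg (remainder): 1.85 × 0.55, A = 1.0175 in², x = 1.475 in, Ī = 0.290199 in⁴.
Centroid: x̄ = ΣA·x / ΣA = 0.608835 in.
Transfer each piece to the centroidal y-axis using Ī + A·d² with d = x − 0.608835:
  vertical leg: d = -0.333835 in → contributes +0.360766 in⁴
  horizontal leg (remainder): d = 0.866165 in → contributes +1.05357 in⁴
Total I = 1.41434 in⁴.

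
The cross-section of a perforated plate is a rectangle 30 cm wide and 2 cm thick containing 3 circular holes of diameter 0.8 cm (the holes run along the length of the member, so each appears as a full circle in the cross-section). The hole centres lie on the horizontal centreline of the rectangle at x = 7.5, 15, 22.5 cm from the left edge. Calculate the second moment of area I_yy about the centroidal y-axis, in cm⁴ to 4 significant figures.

Treat the section as a set of non-overlapping primitives; coordinates are from the bounding-box lower-left.
Plate: 30 × 2, A = 60 cm², x = 15 cm, Ī = 4 500 cm⁴.
Hole 1 (subtracted): ⌀0.8, A = 0.502655 cm², x = 7.5 cm, Ī = 0.0201062 cm⁴.
Hole 2 (subtracted): ⌀0.8, A = 0.502655 cm², x = 15 cm, Ī = 0.0201062 cm⁴.
Hole 3 (subtracted): ⌀0.8, A = 0.502655 cm², x = 22.5 cm, Ī = 0.0201062 cm⁴.
By symmetry the centroid is at mid-width, x̄ = 15 cm.
Transfer each piece to the centroidal y-axis using Ī + A·d² with d = x − 15:
  plate: d = 0 cm → contributes +4 500 cm⁴
  hole 1: d = -7.5 cm → contributes −28.2944 cm⁴
  hole 2: d = 0 cm → contributes −0.0201062 cm⁴
  hole 3: d = 7.5 cm → contributes −28.2944 cm⁴
Total I = 4443.39 cm⁴.

I_yy ≈ 4443 cm⁴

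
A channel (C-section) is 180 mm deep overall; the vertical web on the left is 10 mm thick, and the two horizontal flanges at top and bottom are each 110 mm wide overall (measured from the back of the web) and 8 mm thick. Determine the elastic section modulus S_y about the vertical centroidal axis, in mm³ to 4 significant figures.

Decompose the section into non-overlapping parts with the origin at the bottom-left of its bounding rectangle.
Web: 10 × 180, A = 1 800 mm², x = 5 mm, Ī = 15 000 mm⁴.
Top flange (beyond web): 100 × 8, A = 800 mm², x = 60 mm, Ī = 666 667 mm⁴.
Bottom flange (beyond web): 100 × 8, A = 800 mm², x = 60 mm, Ī = 666 667 mm⁴.
Centroid: x̄ = ΣA·x / ΣA = 30.8824 mm.
Transfer each piece to the vertical centroidal axis using Ī + A·d² with d = x − 30.8824:
  web: d = -25.8824 mm → contributes +1 220 813 mm⁴
  top flange (beyond web): d = 29.1176 mm → contributes +1 344 937 mm⁴
  bottom flange (beyond web): d = 29.1176 mm → contributes +1 344 937 mm⁴
Total I = 3 910 686 mm⁴.
Extreme fibre distance c = 79.1176 mm; S = I/c = 49428.7 mm³.

S_y ≈ 4.943 × 10⁴ mm³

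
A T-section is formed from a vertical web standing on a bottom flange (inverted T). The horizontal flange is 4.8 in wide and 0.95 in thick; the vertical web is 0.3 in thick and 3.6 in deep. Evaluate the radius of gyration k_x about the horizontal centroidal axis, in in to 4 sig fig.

Decompose the section into non-overlapping parts with the origin at the bottom-left of its bounding rectangle.
Flange: 4.8 × 0.95, A = 4.56 in², y = 0.475 in, Ī = 0.34295 in⁴.
Web: 0.3 × 3.6, A = 1.08 in², y = 2.75 in, Ī = 1.1664 in⁴.
Centroid: ȳ = ΣA·y / ΣA = 0.910638 in.
Transfer each piece to the horizontal centroidal axis using Ī + A·d² with d = y − 0.910638:
  flange: d = -0.435638 in → contributes +1.20835 in⁴
  web: d = 1.83936 in → contributes +4.82031 in⁴
Total I = 6.02866 in⁴.
Radius of gyration: k = √(I/A) = √(6.02866 / 5.64) = 1.03388 in.

k_x ≈ 1.034 in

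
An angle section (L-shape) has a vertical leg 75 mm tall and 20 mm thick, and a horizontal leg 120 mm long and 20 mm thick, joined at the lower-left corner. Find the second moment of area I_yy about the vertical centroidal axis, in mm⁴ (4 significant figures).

Decompose the section into non-overlapping parts with the origin at the bottom-left of its bounding rectangle.
Vertical leg: 20 × 75, A = 1 500 mm², x = 10 mm, Ī = 50 000 mm⁴.
Horizontal leg (remainder): 100 × 20, A = 2 000 mm², x = 70 mm, Ī = 1 666 667 mm⁴.
Centroid: x̄ = ΣA·x / ΣA = 44.2857 mm.
Transfer each piece to the vertical centroidal axis using Ī + A·d² with d = x − 44.2857:
  vertical leg: d = -34.2857 mm → contributes +1 813 265 mm⁴
  horizontal leg (remainder): d = 25.7143 mm → contributes +2 989 116 mm⁴
Total I = 4 802 381 mm⁴.

I_yy ≈ 4.802 × 10⁶ mm⁴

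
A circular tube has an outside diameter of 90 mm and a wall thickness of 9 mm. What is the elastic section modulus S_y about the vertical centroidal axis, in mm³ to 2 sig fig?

S_y ≈ 4.2 × 10⁴ mm³

Break the section into simple shapes (no overlaps), measuring from the bottom-left corner of the bounding box.
Outer circle: ⌀90, A = 6 362 mm², x = 45 mm, Ī = 3 220 623 mm⁴.
Bore (subtracted): ⌀72, A = 4 072 mm², x = 45 mm, Ī = 1 319 167 mm⁴.
By symmetry the centroid is at mid-width, x̄ = 45 mm.
All pieces are centred on the vertical centroidal axis, so I = ΣĪ (holes subtracted) = 1 901 456 mm⁴.
Extreme fibre distance c = 45 mm; S = I/c = 42 255 mm³.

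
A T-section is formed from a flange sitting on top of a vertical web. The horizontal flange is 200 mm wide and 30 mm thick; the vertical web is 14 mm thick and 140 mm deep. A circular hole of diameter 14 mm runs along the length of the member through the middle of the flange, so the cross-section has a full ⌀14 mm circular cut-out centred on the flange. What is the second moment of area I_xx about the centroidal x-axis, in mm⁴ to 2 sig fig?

Split into non-overlapping primitives; take the origin at the lower-left of the bounding box.
Flange: 200 × 30, A = 6 000 mm², y = 155 mm, Ī = 450 000 mm⁴.
Web: 14 × 140, A = 1 960 mm², y = 70 mm, Ī = 3 201 333 mm⁴.
Hole (subtracted): ⌀14, A = 153.9 mm², y = 155 mm, Ī = 1 886 mm⁴.
Centroid: ȳ = ΣA·y / ΣA = 133.7 mm.
Transfer each piece to the centroidal x-axis using Ī + A·d² with d = y − 133.7:
  flange: d = 21.34 mm → contributes +3 182 985 mm⁴
  web: d = -63.66 mm → contributes +11 143 825 mm⁴
  hole: d = 21.34 mm → contributes −72 004 mm⁴
Total I = 14 254 806 mm⁴.

I_xx ≈ 1.4 × 10⁷ mm⁴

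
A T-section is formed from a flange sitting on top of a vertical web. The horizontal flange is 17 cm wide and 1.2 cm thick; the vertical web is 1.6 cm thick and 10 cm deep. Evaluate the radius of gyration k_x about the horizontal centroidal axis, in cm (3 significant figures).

k_x ≈ 3.38 cm

Treat the section as a set of non-overlapping primitives; coordinates are from the bounding-box lower-left.
Flange: 17 × 1.2, A = 20.4 cm², y = 10.6 cm, Ī = 2.448 cm⁴.
Web: 1.6 × 10, A = 16 cm², y = 5 cm, Ī = 133.33 cm⁴.
Centroid: ȳ = ΣA·y / ΣA = 8.1385 cm.
Transfer each piece to the horizontal centroidal axis using Ī + A·d² with d = y − 8.1385:
  flange: d = 2.4615 cm → contributes +126.06 cm⁴
  web: d = -3.1385 cm → contributes +290.93 cm⁴
Total I = 416.99 cm⁴.
Radius of gyration: k = √(I/A) = √(416.99 / 36.4) = 3.3846 cm.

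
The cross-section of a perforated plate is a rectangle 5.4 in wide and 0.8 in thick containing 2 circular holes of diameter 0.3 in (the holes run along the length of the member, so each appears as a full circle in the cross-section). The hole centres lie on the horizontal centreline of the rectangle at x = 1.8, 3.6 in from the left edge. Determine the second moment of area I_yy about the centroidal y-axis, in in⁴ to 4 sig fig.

Split into non-overlapping primitives; take the origin at the lower-left of the bounding box.
Plate: 5.4 × 0.8, A = 4.32 in², x = 2.7 in, Ī = 10.4976 in⁴.
Hole 1 (subtracted): ⌀0.3, A = 0.0706858 in², x = 1.8 in, Ī = 0.000397608 in⁴.
Hole 2 (subtracted): ⌀0.3, A = 0.0706858 in², x = 3.6 in, Ī = 0.000397608 in⁴.
By symmetry the centroid is at mid-width, x̄ = 2.7 in.
Transfer each piece to the centroidal y-axis using Ī + A·d² with d = x − 2.7:
  plate: d = 0 in → contributes +10.4976 in⁴
  hole 1: d = -0.9 in → contributes −0.0576531 in⁴
  hole 2: d = 0.9 in → contributes −0.0576531 in⁴
Total I = 10.3823 in⁴.

I_yy ≈ 10.38 in⁴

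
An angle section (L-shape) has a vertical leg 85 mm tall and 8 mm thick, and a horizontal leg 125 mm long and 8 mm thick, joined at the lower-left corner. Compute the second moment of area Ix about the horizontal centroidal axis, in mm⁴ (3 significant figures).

Break the section into simple shapes (no overlaps), measuring from the bottom-left corner of the bounding box.
Vertical leg: 8 × 85, A = 680 mm², y = 42.5 mm, Ī = 409 417 mm⁴.
Horizontal leg (remainder): 117 × 8, A = 936 mm², y = 4 mm, Ī = 4 992 mm⁴.
Centroid: ȳ = ΣA·y / ΣA = 20.2 mm.
Transfer each piece to the horizontal centroidal axis using Ī + A·d² with d = y − 20.2:
  vertical leg: d = 22.3 mm → contributes +747 559 mm⁴
  horizontal leg (remainder): d = -16.2 mm → contributes +250 651 mm⁴
Total I = 998 210 mm⁴.

Ix ≈ 9.98 × 10⁵ mm⁴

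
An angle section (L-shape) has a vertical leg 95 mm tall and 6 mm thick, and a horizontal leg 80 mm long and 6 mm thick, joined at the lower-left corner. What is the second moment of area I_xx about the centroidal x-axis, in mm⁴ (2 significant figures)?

I_xx ≈ 9.2 × 10⁵ mm⁴

Split into non-overlapping primitives; take the origin at the lower-left of the bounding box.
Vertical leg: 6 × 95, A = 570 mm², y = 47.5 mm, Ī = 428 688 mm⁴.
Horizontal leg (remainder): 74 × 6, A = 444 mm², y = 3 mm, Ī = 1 332 mm⁴.
Centroid: ȳ = ΣA·y / ΣA = 28.01 mm.
Transfer each piece to the centroidal x-axis using Ī + A·d² with d = y − 28.01:
  vertical leg: d = 19.49 mm → contributes +645 101 mm⁴
  horizontal leg (remainder): d = -25.01 mm → contributes +279 160 mm⁴
Total I = 924 262 mm⁴.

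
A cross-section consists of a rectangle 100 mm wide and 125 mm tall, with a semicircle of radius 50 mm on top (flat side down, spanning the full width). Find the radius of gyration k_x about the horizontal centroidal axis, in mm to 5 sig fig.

k_x ≈ 48.037 mm

Decompose the section into non-overlapping parts with the origin at the bottom-left of its bounding rectangle.
Rectangular body: 100 × 125, A = 12 500 mm², y = 62.5 mm, Ī = 16 276 042 mm⁴.
Semicircular cap: semicircle r = 50, A = 3926.991 mm², y = 146.2207 mm, Ī = 685 981 mm⁴.
Centroid: ȳ = ΣA·y / ΣA = 82.51403 mm.
Transfer each piece to the horizontal centroidal axis using Ī + A·d² with d = y − 82.51403:
  rectangular body: d = -20.01403 mm → contributes +21 283 058 mm⁴
  semicircular cap: d = 63.70663 mm → contributes +16 623 810 mm⁴
Total I = 37 906 868 mm⁴.
Radius of gyration: k = √(I/A) = √(37 906 868 / 16426.99) = 48.03745 mm.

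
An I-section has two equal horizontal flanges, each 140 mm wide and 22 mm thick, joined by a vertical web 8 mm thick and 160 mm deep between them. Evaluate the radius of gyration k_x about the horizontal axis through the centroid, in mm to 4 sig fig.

Split into non-overlapping primitives; take the origin at the lower-left of the bounding box.
Bottom flange: 140 × 22, A = 3 080 mm², y = 11 mm, Ī = 124 227 mm⁴.
Web: 8 × 160, A = 1 280 mm², y = 102 mm, Ī = 2 730 667 mm⁴.
Top flange: 140 × 22, A = 3 080 mm², y = 193 mm, Ī = 124 227 mm⁴.
By symmetry the centroid is at mid-height, ȳ = 102 mm.
Transfer each piece to the horizontal axis through the centroid using Ī + A·d² with d = y − 102:
  bottom flange: d = -91 mm → contributes +25 629 707 mm⁴
  web: d = 0 mm → contributes +2 730 667 mm⁴
  top flange: d = 91 mm → contributes +25 629 707 mm⁴
Total I = 53 990 080 mm⁴.
Radius of gyration: k = √(I/A) = √(53 990 080 / 7 440) = 85.1864 mm.

k_x ≈ 85.19 mm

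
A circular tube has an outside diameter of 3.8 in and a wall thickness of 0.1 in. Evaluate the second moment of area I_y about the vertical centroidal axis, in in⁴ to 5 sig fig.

Break the section into simple shapes (no overlaps), measuring from the bottom-left corner of the bounding box.
Outer circle: ⌀3.8, A = 11.34115 in², x = 1.9 in, Ī = 10.23539 in⁴.
Bore (subtracted): ⌀3.6, A = 10.17876 in², x = 1.9 in, Ī = 8.244796 in⁴.
By symmetry the centroid is at mid-width, x̄ = 1.9 in.
All pieces are centred on the vertical centroidal axis, so I = ΣĪ (holes subtracted) = 1.990592 in⁴.

I_y ≈ 1.9906 in⁴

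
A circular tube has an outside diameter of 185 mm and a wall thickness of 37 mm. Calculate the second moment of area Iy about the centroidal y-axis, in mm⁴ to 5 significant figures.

Iy ≈ 5.0047 × 10⁷ mm⁴

Treat the section as a set of non-overlapping primitives; coordinates are from the bounding-box lower-left.
Outer circle: ⌀185, A = 26880.25 mm², x = 92.5 mm, Ī = 57 498 539 mm⁴.
Bore (subtracted): ⌀111, A = 9676.891 mm², x = 92.5 mm, Ī = 7 451 811 mm⁴.
By symmetry the centroid is at mid-width, x̄ = 92.5 mm.
All pieces are centred on the centroidal y-axis, so I = ΣĪ (holes subtracted) = 50 046 729 mm⁴.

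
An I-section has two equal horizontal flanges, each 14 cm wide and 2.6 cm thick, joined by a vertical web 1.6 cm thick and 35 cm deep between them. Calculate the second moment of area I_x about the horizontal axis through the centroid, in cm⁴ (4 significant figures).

I_x ≈ 3.149 × 10⁴ cm⁴

Split into non-overlapping primitives; take the origin at the lower-left of the bounding box.
Bottom flange: 14 × 2.6, A = 36.4 cm², y = 1.3 cm, Ī = 20.5053 cm⁴.
Web: 1.6 × 35, A = 56 cm², y = 20.1 cm, Ī = 5716.67 cm⁴.
Top flange: 14 × 2.6, A = 36.4 cm², y = 38.9 cm, Ī = 20.5053 cm⁴.
By symmetry the centroid is at mid-height, ȳ = 20.1 cm.
Transfer each piece to the horizontal axis through the centroid using Ī + A·d² with d = y − 20.1:
  bottom flange: d = -18.8 cm → contributes +12885.7 cm⁴
  web: d = 0 cm → contributes +5716.67 cm⁴
  top flange: d = 18.8 cm → contributes +12885.7 cm⁴
Total I = 31488.1 cm⁴.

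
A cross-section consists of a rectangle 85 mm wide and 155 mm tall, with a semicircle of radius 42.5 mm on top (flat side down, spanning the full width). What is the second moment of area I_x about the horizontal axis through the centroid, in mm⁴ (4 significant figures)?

Split into non-overlapping primitives; take the origin at the lower-left of the bounding box.
Rectangular body: 85 × 155, A = 13 175 mm², y = 77.5 mm, Ī = 26 377 448 mm⁴.
Semicircular cap: semicircle r = 42.5, A = 2837.25 mm², y = 173.038 mm, Ī = 358 086 mm⁴.
Centroid: ȳ = ΣA·y / ΣA = 94.4285 mm.
Transfer each piece to the horizontal axis through the centroid using Ī + A·d² with d = y − 94.4285:
  rectangular body: d = -16.9285 mm → contributes +30 153 080 mm⁴
  semicircular cap: d = 78.609 mm → contributes +17 890 532 mm⁴
Total I = 48 043 612 mm⁴.

I_x ≈ 4.804 × 10⁷ mm⁴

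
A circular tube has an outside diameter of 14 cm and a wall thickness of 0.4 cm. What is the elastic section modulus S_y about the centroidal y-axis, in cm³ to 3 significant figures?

Decompose the section into non-overlapping parts with the origin at the bottom-left of its bounding rectangle.
Outer circle: ⌀14, A = 153.94 cm², x = 7 cm, Ī = 1885.7 cm⁴.
Bore (subtracted): ⌀13.2, A = 136.85 cm², x = 7 cm, Ī = 1490.3 cm⁴.
By symmetry the centroid is at mid-width, x̄ = 7 cm.
All pieces are centred on the centroidal y-axis, so I = ΣĪ (holes subtracted) = 395.47 cm⁴.
Extreme fibre distance c = 7 cm; S = I/c = 56.496 cm³.

S_y ≈ 56.5 cm³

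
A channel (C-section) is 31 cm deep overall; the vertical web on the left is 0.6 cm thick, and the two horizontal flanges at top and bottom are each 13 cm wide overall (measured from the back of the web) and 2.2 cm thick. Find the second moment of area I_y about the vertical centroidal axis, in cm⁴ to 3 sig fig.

I_y ≈ 1290 cm⁴

Break the section into simple shapes (no overlaps), measuring from the bottom-left corner of the bounding box.
Web: 0.6 × 31, A = 18.6 cm², x = 0.3 cm, Ī = 0.558 cm⁴.
Top flange (beyond web): 12.4 × 2.2, A = 27.28 cm², x = 6.8 cm, Ī = 349.55 cm⁴.
Bottom flange (beyond web): 12.4 × 2.2, A = 27.28 cm², x = 6.8 cm, Ī = 349.55 cm⁴.
Centroid: x̄ = ΣA·x / ΣA = 5.1475 cm.
Transfer each piece to the vertical centroidal axis using Ī + A·d² with d = x − 5.1475:
  web: d = -4.8475 cm → contributes +437.62 cm⁴
  top flange (beyond web): d = 1.6525 cm → contributes +424.05 cm⁴
  bottom flange (beyond web): d = 1.6525 cm → contributes +424.05 cm⁴
Total I = 1285.7 cm⁴.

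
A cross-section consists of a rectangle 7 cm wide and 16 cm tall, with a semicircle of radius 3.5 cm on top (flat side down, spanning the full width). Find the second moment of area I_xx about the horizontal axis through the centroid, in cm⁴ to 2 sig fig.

Break the section into simple shapes (no overlaps), measuring from the bottom-left corner of the bounding box.
Rectangular body: 7 × 16, A = 112 cm², y = 8 cm, Ī = 2 389 cm⁴.
Semicircular cap: semicircle r = 3.5, A = 19.24 cm², y = 17.49 cm, Ī = 16.47 cm⁴.
Centroid: ȳ = ΣA·y / ΣA = 9.391 cm.
Transfer each piece to the horizontal axis through the centroid using Ī + A·d² with d = y − 9.391:
  rectangular body: d = -1.391 cm → contributes +2 606 cm⁴
  semicircular cap: d = 8.095 cm → contributes +1 277 cm⁴
Total I = 3 883 cm⁴.

I_xx ≈ 3900 cm⁴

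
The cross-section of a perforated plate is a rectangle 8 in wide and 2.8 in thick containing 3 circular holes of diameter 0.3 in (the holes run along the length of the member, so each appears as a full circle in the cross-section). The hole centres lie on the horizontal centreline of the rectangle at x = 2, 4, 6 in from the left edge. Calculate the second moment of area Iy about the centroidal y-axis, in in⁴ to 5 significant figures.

Decompose the section into non-overlapping parts with the origin at the bottom-left of its bounding rectangle.
Plate: 8 × 2.8, A = 22.4 in², x = 4 in, Ī = 119.4667 in⁴.
Hole 1 (subtracted): ⌀0.3, A = 0.07068583 in², x = 2 in, Ī = 0.0003976078 in⁴.
Hole 2 (subtracted): ⌀0.3, A = 0.07068583 in², x = 4 in, Ī = 0.0003976078 in⁴.
Hole 3 (subtracted): ⌀0.3, A = 0.07068583 in², x = 6 in, Ī = 0.0003976078 in⁴.
By symmetry the centroid is at mid-width, x̄ = 4 in.
Transfer each piece to the centroidal y-axis using Ī + A·d² with d = x − 4:
  plate: d = 0 in → contributes +119.4667 in⁴
  hole 1: d = -2 in → contributes −0.2831409 in⁴
  hole 2: d = 0 in → contributes −0.0003976078 in⁴
  hole 3: d = 2 in → contributes −0.2831409 in⁴
Total I = 118.9 in⁴.

Iy ≈ 118.90 in⁴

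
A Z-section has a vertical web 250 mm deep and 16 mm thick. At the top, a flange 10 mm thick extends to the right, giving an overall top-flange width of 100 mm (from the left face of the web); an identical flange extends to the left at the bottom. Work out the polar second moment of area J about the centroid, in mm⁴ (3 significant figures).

J ≈ 5.03 × 10⁷ mm⁴

Break the section into simple shapes (no overlaps), measuring from the bottom-left corner of the bounding box.
Web: 16 × 250, A = 4 000 mm², y = 125 mm, Ī = 20 833 333 mm⁴.
Top flange (beyond web): 84 × 10, A = 840 mm², y = 245 mm, Ī = 7 000 mm⁴.
Bottom flange (beyond web): 84 × 10, A = 840 mm², y = 5 mm, Ī = 7 000 mm⁴.
Centroid: ȳ = ΣA·y / ΣA = 125 mm.
Transfer each piece to the centroidal x-axis using Ī + A·d² with d = y − 125:
  web: d = 0 mm → contributes +20 833 333 mm⁴
  top flange (beyond web): d = 120 mm → contributes +12 103 000 mm⁴
  bottom flange (beyond web): d = -120 mm → contributes +12 103 000 mm⁴
Total I = 45 039 333 mm⁴.
For the y-axis: x̄ = 92 mm.
Repeating about the centroidal y-axis gives I_y = 5 273 173 mm⁴.
Polar second moment: J = I_x + I_y = 50 312 507 mm⁴.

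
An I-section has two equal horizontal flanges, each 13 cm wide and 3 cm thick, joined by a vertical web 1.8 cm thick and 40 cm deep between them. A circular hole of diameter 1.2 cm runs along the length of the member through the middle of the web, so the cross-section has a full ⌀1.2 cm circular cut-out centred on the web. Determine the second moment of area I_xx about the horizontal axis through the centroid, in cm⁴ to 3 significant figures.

I_xx ≈ 4.57 × 10⁴ cm⁴

Treat the section as a set of non-overlapping primitives; coordinates are from the bounding-box lower-left.
Bottom flange: 13 × 3, A = 39 cm², y = 1.5 cm, Ī = 29.25 cm⁴.
Web: 1.8 × 40, A = 72 cm², y = 23 cm, Ī = 9 600 cm⁴.
Top flange: 13 × 3, A = 39 cm², y = 44.5 cm, Ī = 29.25 cm⁴.
Hole (subtracted): ⌀1.2, A = 1.131 cm², y = 23 cm, Ī = 0.10179 cm⁴.
By symmetry the centroid is at mid-height, ȳ = 23 cm.
Transfer each piece to the horizontal axis through the centroid using Ī + A·d² with d = y − 23:
  bottom flange: d = -21.5 cm → contributes +18 057 cm⁴
  web: d = 0 cm → contributes +9 600 cm⁴
  top flange: d = 21.5 cm → contributes +18 057 cm⁴
  hole: d = 0 cm → contributes −0.10179 cm⁴
Total I = 45 714 cm⁴.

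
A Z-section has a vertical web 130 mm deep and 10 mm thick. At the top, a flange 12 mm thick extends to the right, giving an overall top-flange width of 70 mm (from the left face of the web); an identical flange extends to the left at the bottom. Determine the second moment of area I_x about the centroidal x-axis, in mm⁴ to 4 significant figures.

Split into non-overlapping primitives; take the origin at the lower-left of the bounding box.
Web: 10 × 130, A = 1 300 mm², y = 65 mm, Ī = 1 830 833 mm⁴.
Top flange (beyond web): 60 × 12, A = 720 mm², y = 124 mm, Ī = 8 640 mm⁴.
Bottom flange (beyond web): 60 × 12, A = 720 mm², y = 6 mm, Ī = 8 640 mm⁴.
Centroid: ȳ = ΣA·y / ΣA = 65 mm.
Transfer each piece to the centroidal x-axis using Ī + A·d² with d = y − 65:
  web: d = 0 mm → contributes +1 830 833 mm⁴
  top flange (beyond web): d = 59 mm → contributes +2 514 960 mm⁴
  bottom flange (beyond web): d = -59 mm → contributes +2 514 960 mm⁴
Total I = 6 860 753 mm⁴.

I_x ≈ 6.861 × 10⁶ mm⁴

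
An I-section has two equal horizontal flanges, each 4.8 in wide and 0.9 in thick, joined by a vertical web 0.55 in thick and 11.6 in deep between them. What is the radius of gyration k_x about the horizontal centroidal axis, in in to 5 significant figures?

Treat the section as a set of non-overlapping primitives; coordinates are from the bounding-box lower-left.
Bottom flange: 4.8 × 0.9, A = 4.32 in², y = 0.45 in, Ī = 0.2916 in⁴.
Web: 0.55 × 11.6, A = 6.38 in², y = 6.7 in, Ī = 71.54107 in⁴.
Top flange: 4.8 × 0.9, A = 4.32 in², y = 12.95 in, Ī = 0.2916 in⁴.
By symmetry the centroid is at mid-height, ȳ = 6.7 in.
Transfer each piece to the horizontal centroidal axis using Ī + A·d² with d = y − 6.7:
  bottom flange: d = -6.25 in → contributes +169.0416 in⁴
  web: d = 0 in → contributes +71.54107 in⁴
  top flange: d = 6.25 in → contributes +169.0416 in⁴
Total I = 409.6243 in⁴.
Radius of gyration: k = √(I/A) = √(409.6243 / 15.02) = 5.222253 in.

k_x ≈ 5.2223 in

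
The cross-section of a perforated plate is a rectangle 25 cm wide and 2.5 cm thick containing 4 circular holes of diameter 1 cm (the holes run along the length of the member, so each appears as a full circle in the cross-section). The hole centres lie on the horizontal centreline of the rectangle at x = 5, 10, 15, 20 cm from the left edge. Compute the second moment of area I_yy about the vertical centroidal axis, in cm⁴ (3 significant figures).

I_yy ≈ 3160 cm⁴

Treat the section as a set of non-overlapping primitives; coordinates are from the bounding-box lower-left.
Plate: 25 × 2.5, A = 62.5 cm², x = 12.5 cm, Ī = 3255.2 cm⁴.
Hole 1 (subtracted): ⌀1, A = 0.7854 cm², x = 5 cm, Ī = 0.049087 cm⁴.
Hole 2 (subtracted): ⌀1, A = 0.7854 cm², x = 10 cm, Ī = 0.049087 cm⁴.
Hole 3 (subtracted): ⌀1, A = 0.7854 cm², x = 15 cm, Ī = 0.049087 cm⁴.
Hole 4 (subtracted): ⌀1, A = 0.7854 cm², x = 20 cm, Ī = 0.049087 cm⁴.
By symmetry the centroid is at mid-width, x̄ = 12.5 cm.
Transfer each piece to the vertical centroidal axis using Ī + A·d² with d = x − 12.5:
  plate: d = 0 cm → contributes +3255.2 cm⁴
  hole 1: d = -7.5 cm → contributes −44.228 cm⁴
  hole 2: d = -2.5 cm → contributes −4.9578 cm⁴
  hole 3: d = 2.5 cm → contributes −4.9578 cm⁴
  hole 4: d = 7.5 cm → contributes −44.228 cm⁴
Total I = 3156.8 cm⁴.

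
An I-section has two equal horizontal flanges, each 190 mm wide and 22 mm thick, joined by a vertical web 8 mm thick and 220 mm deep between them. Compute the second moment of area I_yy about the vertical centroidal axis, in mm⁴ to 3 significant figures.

Decompose the section into non-overlapping parts with the origin at the bottom-left of its bounding rectangle.
Bottom flange: 190 × 22, A = 4 180 mm², x = 95 mm, Ī = 12 574 833 mm⁴.
Web: 8 × 220, A = 1 760 mm², x = 95 mm, Ī = 9386.7 mm⁴.
Top flange: 190 × 22, A = 4 180 mm², x = 95 mm, Ī = 12 574 833 mm⁴.
By symmetry the centroid is at mid-width, x̄ = 95 mm.
All pieces are centred on the vertical centroidal axis, so I = ΣĪ = 25 159 053 mm⁴.

I_yy ≈ 2.52 × 10⁷ mm⁴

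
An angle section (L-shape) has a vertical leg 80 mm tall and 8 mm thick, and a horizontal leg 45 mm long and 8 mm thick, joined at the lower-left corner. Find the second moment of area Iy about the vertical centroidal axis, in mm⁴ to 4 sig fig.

Iy ≈ 1.396 × 10⁵ mm⁴

Decompose the section into non-overlapping parts with the origin at the bottom-left of its bounding rectangle.
Vertical leg: 8 × 80, A = 640 mm², x = 4 mm, Ī = 3413.33 mm⁴.
Horizontal leg (remainder): 37 × 8, A = 296 mm², x = 26.5 mm, Ī = 33768.7 mm⁴.
Centroid: x̄ = ΣA·x / ΣA = 11.1154 mm.
Transfer each piece to the vertical centroidal axis using Ī + A·d² with d = x − 11.1154:
  vertical leg: d = -7.11538 mm → contributes +35815.7 mm⁴
  horizontal leg (remainder): d = 15.3846 mm → contributes +103 828 mm⁴
Total I = 139 644 mm⁴.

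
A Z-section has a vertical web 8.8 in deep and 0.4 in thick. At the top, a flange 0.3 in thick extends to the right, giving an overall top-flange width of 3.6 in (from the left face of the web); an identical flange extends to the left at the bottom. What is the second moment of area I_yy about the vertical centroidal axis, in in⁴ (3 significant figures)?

I_yy ≈ 7.91 in⁴

Decompose the section into non-overlapping parts with the origin at the bottom-left of its bounding rectangle.
Web: 0.4 × 8.8, A = 3.52 in², x = 3.4 in, Ī = 0.046933 in⁴.
Top flange (beyond web): 3.2 × 0.3, A = 0.96 in², x = 5.2 in, Ī = 0.8192 in⁴.
Bottom flange (beyond web): 3.2 × 0.3, A = 0.96 in², x = 1.6 in, Ī = 0.8192 in⁴.
Centroid: x̄ = ΣA·x / ΣA = 3.4 in.
Transfer each piece to the vertical centroidal axis using Ī + A·d² with d = x − 3.4:
  web: d = 0 in → contributes +0.046933 in⁴
  top flange (beyond web): d = 1.8 in → contributes +3.9296 in⁴
  bottom flange (beyond web): d = -1.8 in → contributes +3.9296 in⁴
Total I = 7.9061 in⁴.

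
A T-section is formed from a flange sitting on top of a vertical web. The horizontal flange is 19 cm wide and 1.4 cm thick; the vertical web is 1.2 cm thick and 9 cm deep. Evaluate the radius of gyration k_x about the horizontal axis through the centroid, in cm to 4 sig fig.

k_x ≈ 2.760 cm

Decompose the section into non-overlapping parts with the origin at the bottom-left of its bounding rectangle.
Flange: 19 × 1.4, A = 26.6 cm², y = 9.7 cm, Ī = 4.34467 cm⁴.
Web: 1.2 × 9, A = 10.8 cm², y = 4.5 cm, Ī = 72.9 cm⁴.
Centroid: ȳ = ΣA·y / ΣA = 8.1984 cm.
Transfer each piece to the horizontal axis through the centroid using Ī + A·d² with d = y − 8.1984:
  flange: d = 1.5016 cm → contributes +64.3228 cm⁴
  web: d = -3.6984 cm → contributes +220.624 cm⁴
Total I = 284.947 cm⁴.
Radius of gyration: k = √(I/A) = √(284.947 / 37.4) = 2.76023 cm.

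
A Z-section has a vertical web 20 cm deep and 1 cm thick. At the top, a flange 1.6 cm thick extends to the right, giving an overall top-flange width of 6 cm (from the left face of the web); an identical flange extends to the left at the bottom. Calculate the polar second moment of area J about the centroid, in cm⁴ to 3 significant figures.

J ≈ 2200 cm⁴

Break the section into simple shapes (no overlaps), measuring from the bottom-left corner of the bounding box.
Web: 1 × 20, A = 20 cm², y = 10 cm, Ī = 666.67 cm⁴.
Top flange (beyond web): 5 × 1.6, A = 8 cm², y = 19.2 cm, Ī = 1.7067 cm⁴.
Bottom flange (beyond web): 5 × 1.6, A = 8 cm², y = 0.8 cm, Ī = 1.7067 cm⁴.
Centroid: ȳ = ΣA·y / ΣA = 10 cm.
Transfer each piece to the centroidal x-axis using Ī + A·d² with d = y − 10:
  web: d = 0 cm → contributes +666.67 cm⁴
  top flange (beyond web): d = 9.2 cm → contributes +678.83 cm⁴
  bottom flange (beyond web): d = -9.2 cm → contributes +678.83 cm⁴
Total I = 2024.3 cm⁴.
For the y-axis: x̄ = 5.5 cm.
Repeating about the centroidal y-axis gives I_y = 179 cm⁴.
Polar second moment: J = I_x + I_y = 2203.3 cm⁴.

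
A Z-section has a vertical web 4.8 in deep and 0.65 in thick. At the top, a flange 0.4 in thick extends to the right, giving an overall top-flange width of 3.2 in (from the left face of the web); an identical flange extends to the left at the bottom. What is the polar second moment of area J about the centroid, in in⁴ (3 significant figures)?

J ≈ 22.3 in⁴

Break the section into simple shapes (no overlaps), measuring from the bottom-left corner of the bounding box.
Web: 0.65 × 4.8, A = 3.12 in², y = 2.4 in, Ī = 5.9904 in⁴.
Top flange (beyond web): 2.55 × 0.4, A = 1.02 in², y = 4.6 in, Ī = 0.0136 in⁴.
Bottom flange (beyond web): 2.55 × 0.4, A = 1.02 in², y = 0.2 in, Ī = 0.0136 in⁴.
Centroid: ȳ = ΣA·y / ΣA = 2.4 in.
Transfer each piece to the centroidal x-axis using Ī + A·d² with d = y − 2.4:
  web: d = 0 in → contributes +5.9904 in⁴
  top flange (beyond web): d = 2.2 in → contributes +4.9504 in⁴
  bottom flange (beyond web): d = -2.2 in → contributes +4.9504 in⁴
Total I = 15.891 in⁴.
For the y-axis: x̄ = 2.875 in.
Repeating about the centroidal y-axis gives I_y = 6.4377 in⁴.
Polar second moment: J = I_x + I_y = 22.329 in⁴.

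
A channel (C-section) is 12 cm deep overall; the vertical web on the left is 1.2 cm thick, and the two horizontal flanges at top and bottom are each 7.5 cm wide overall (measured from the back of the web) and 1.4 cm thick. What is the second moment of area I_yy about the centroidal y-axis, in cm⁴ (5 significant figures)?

Treat the section as a set of non-overlapping primitives; coordinates are from the bounding-box lower-left.
Web: 1.2 × 12, A = 14.4 cm², x = 0.6 cm, Ī = 1.728 cm⁴.
Top flange (beyond web): 6.3 × 1.4, A = 8.82 cm², x = 4.35 cm, Ī = 29.17215 cm⁴.
Bottom flange (beyond web): 6.3 × 1.4, A = 8.82 cm², x = 4.35 cm, Ī = 29.17215 cm⁴.
Centroid: x̄ = ΣA·x / ΣA = 2.664607 cm.
Transfer each piece to the centroidal y-axis using Ī + A·d² with d = x − 2.664607:
  web: d = -2.064607 cm → contributes +63.10945 cm⁴
  top flange (beyond web): d = 1.685393 cm → contributes +54.2258 cm⁴
  bottom flange (beyond web): d = 1.685393 cm → contributes +54.2258 cm⁴
Total I = 171.5611 cm⁴.

I_yy ≈ 171.56 cm⁴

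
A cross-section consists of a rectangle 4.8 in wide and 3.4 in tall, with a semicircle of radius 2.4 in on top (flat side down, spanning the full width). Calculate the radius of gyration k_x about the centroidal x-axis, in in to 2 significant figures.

Treat the section as a set of non-overlapping primitives; coordinates are from the bounding-box lower-left.
Rectangular body: 4.8 × 3.4, A = 16.32 in², y = 1.7 in, Ī = 15.72 in⁴.
Semicircular cap: semicircle r = 2.4, A = 9.048 in², y = 4.419 in, Ī = 3.641 in⁴.
Centroid: ȳ = ΣA·y / ΣA = 2.67 in.
Transfer each piece to the centroidal x-axis using Ī + A·d² with d = y − 2.67:
  rectangular body: d = -0.9696 in → contributes +31.07 in⁴
  semicircular cap: d = 1.749 in → contributes +31.32 in⁴
Total I = 62.38 in⁴.
Radius of gyration: k = √(I/A) = √(62.38 / 25.37) = 1.568 in.

k_x ≈ 1.6 in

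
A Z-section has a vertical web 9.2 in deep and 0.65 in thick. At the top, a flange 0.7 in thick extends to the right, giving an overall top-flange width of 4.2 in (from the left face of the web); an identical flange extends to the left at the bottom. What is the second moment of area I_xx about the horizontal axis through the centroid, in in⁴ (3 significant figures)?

I_xx ≈ 132 in⁴

Break the section into simple shapes (no overlaps), measuring from the bottom-left corner of the bounding box.
Web: 0.65 × 9.2, A = 5.98 in², y = 4.6 in, Ī = 42.179 in⁴.
Top flange (beyond web): 3.55 × 0.7, A = 2.485 in², y = 8.85 in, Ī = 0.10147 in⁴.
Bottom flange (beyond web): 3.55 × 0.7, A = 2.485 in², y = 0.35 in, Ī = 0.10147 in⁴.
Centroid: ȳ = ΣA·y / ΣA = 4.6 in.
Transfer each piece to the horizontal axis through the centroid using Ī + A·d² with d = y − 4.6:
  web: d = 0 in → contributes +42.179 in⁴
  top flange (beyond web): d = 4.25 in → contributes +44.987 in⁴
  bottom flange (beyond web): d = -4.25 in → contributes +44.987 in⁴
Total I = 132.15 in⁴.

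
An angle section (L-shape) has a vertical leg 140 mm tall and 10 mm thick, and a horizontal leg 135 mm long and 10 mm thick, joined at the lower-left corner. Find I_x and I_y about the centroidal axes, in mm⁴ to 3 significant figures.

Split into non-overlapping primitives; take the origin at the lower-left of the bounding box.
Vertical leg: 10 × 140, A = 1 400 mm², y = 70 mm, Ī = 2 286 667 mm⁴.
Horizontal leg (remainder): 125 × 10, A = 1 250 mm², y = 5 mm, Ī = 10 417 mm⁴.
Centroid: ȳ = ΣA·y / ΣA = 39.34 mm.
Transfer each piece to the centroidal x-axis using Ī + A·d² with d = y − 39.34:
  vertical leg: d = 30.66 mm → contributes +3 602 749 mm⁴
  horizontal leg (remainder): d = -34.34 mm → contributes +1 484 429 mm⁴
Total I = 5 087 178 mm⁴.
For the y-axis: x̄ = 36.84 mm.
Repeating about the centroidal y-axis gives I_y = 4 648 115 mm⁴.

I_x ≈ 5.09 × 10⁶ mm⁴, I_y ≈ 4.65 × 10⁶ mm⁴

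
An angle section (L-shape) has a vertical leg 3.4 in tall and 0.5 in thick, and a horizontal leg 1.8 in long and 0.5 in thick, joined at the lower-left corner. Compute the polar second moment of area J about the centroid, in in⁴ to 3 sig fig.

Split into non-overlapping primitives; take the origin at the lower-left of the bounding box.
Vertical leg: 0.5 × 3.4, A = 1.7 in², y = 1.7 in, Ī = 1.6377 in⁴.
Horizontal leg (remainder): 1.3 × 0.5, A = 0.65 in², y = 0.25 in, Ī = 0.013542 in⁴.
Centroid: ȳ = ΣA·y / ΣA = 1.2989 in.
Transfer each piece to the centroidal x-axis using Ī + A·d² with d = y − 1.2989:
  vertical leg: d = 0.40106 in → contributes +1.9111 in⁴
  horizontal leg (remainder): d = -1.0489 in → contributes +0.72872 in⁴
Total I = 2.6398 in⁴.
For the y-axis: x̄ = 0.49894 in.
Repeating about the centroidal y-axis gives I_y = 0.50783 in⁴.
Polar second moment: J = I_x + I_y = 3.1477 in⁴.

J ≈ 3.15 in⁴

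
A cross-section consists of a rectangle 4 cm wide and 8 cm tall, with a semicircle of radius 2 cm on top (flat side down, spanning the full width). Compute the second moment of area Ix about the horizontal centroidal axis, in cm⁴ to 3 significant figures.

Ix ≈ 296 cm⁴

Split into non-overlapping primitives; take the origin at the lower-left of the bounding box.
Rectangular body: 4 × 8, A = 32 cm², y = 4 cm, Ī = 170.67 cm⁴.
Semicircular cap: semicircle r = 2, A = 6.2832 cm², y = 8.8488 cm, Ī = 1.7561 cm⁴.
Centroid: ȳ = ΣA·y / ΣA = 4.7958 cm.
Transfer each piece to the horizontal centroidal axis using Ī + A·d² with d = y − 4.7958:
  rectangular body: d = -0.79581 cm → contributes +190.93 cm⁴
  semicircular cap: d = 4.053 cm → contributes +104.97 cm⁴
Total I = 295.9 cm⁴.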